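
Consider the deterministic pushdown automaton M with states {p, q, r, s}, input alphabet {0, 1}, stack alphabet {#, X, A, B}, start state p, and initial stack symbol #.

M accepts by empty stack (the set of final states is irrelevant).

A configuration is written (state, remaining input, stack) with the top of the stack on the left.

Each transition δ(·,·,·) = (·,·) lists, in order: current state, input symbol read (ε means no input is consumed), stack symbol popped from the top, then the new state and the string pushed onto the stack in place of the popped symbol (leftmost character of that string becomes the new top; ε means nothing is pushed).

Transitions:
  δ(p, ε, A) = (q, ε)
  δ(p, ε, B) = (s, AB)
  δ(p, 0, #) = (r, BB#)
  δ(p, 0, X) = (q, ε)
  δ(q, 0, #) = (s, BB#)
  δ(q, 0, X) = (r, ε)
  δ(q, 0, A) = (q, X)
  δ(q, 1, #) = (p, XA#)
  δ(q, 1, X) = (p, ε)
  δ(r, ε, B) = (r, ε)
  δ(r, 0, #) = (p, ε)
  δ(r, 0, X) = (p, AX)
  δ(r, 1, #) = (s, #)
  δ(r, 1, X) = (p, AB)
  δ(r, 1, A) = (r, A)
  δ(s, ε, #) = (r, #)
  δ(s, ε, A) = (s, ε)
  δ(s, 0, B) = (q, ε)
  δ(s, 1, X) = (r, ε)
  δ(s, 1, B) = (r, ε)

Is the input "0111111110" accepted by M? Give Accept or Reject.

(p, 0111111110, #)
  read 0, top #: go to r, push BB# → (r, 111111110, BB#)
  ε-move, top B: go to r, push ε → (r, 111111110, B#)
  ε-move, top B: go to r, push ε → (r, 111111110, #)
  read 1, top #: go to s, push # → (s, 11111110, #)
  ε-move, top #: go to r, push # → (r, 11111110, #)
  read 1, top #: go to s, push # → (s, 1111110, #)
  ε-move, top #: go to r, push # → (r, 1111110, #)
  read 1, top #: go to s, push # → (s, 111110, #)
  ε-move, top #: go to r, push # → (r, 111110, #)
  read 1, top #: go to s, push # → (s, 11110, #)
  ε-move, top #: go to r, push # → (r, 11110, #)
  read 1, top #: go to s, push # → (s, 1110, #)
  ε-move, top #: go to r, push # → (r, 1110, #)
  read 1, top #: go to s, push # → (s, 110, #)
  ε-move, top #: go to r, push # → (r, 110, #)
  read 1, top #: go to s, push # → (s, 10, #)
  ε-move, top #: go to r, push # → (r, 10, #)
  read 1, top #: go to s, push # → (s, 0, #)
  ε-move, top #: go to r, push # → (r, 0, #)
  read 0, top #: go to p, push ε → (p, ε, ε)
All input consumed and the stack is empty.

Accept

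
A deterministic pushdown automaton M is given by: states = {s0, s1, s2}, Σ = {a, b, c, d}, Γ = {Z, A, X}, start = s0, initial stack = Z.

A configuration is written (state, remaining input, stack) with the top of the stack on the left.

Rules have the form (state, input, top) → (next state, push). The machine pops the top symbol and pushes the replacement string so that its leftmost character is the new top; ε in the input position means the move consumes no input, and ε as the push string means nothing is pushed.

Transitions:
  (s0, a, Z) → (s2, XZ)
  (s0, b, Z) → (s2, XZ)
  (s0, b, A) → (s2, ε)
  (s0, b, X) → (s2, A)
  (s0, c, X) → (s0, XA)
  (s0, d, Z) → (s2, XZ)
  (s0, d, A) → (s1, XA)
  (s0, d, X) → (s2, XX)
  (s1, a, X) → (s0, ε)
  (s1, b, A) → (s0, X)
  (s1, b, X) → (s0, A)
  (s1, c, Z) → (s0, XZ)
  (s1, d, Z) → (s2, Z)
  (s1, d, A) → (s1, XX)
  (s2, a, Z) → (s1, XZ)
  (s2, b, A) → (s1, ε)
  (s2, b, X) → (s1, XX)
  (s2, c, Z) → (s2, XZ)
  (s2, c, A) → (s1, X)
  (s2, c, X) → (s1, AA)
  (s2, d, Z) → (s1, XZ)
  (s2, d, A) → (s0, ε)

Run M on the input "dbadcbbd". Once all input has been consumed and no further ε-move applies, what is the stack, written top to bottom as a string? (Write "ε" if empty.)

AXZ

(s0, dbadcbbd, Z) ⊢ (s2, badcbbd, XZ) ⊢ (s1, adcbbd, XXZ) ⊢ (s0, dcbbd, XZ) ⊢ (s2, cbbd, XXZ) ⊢ (s1, bbd, AAXZ) ⊢ (s0, bd, XAXZ) ⊢ (s2, d, AAXZ) ⊢ (s0, ε, AXZ)
All input consumed in state s0 with stack AXZ.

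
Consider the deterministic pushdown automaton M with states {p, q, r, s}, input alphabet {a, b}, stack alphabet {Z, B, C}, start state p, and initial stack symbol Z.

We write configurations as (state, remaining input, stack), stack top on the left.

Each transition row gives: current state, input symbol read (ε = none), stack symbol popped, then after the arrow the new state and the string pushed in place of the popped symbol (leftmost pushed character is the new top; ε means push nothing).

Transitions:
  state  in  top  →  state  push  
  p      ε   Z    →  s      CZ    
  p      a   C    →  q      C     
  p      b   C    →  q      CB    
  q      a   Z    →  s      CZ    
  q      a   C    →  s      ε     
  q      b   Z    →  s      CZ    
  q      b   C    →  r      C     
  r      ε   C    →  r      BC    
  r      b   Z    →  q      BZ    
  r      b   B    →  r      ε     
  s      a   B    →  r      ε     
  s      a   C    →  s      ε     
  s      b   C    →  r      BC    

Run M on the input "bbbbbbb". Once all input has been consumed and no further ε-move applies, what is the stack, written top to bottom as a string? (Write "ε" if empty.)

BCZ

(p, bbbbbbb, Z)
  ε-move, top Z: go to s, push CZ → (s, bbbbbbb, CZ)
  read b, top C: go to r, push BC → (r, bbbbbb, BCZ)
  read b, top B: go to r, push ε → (r, bbbbb, CZ)
  ε-move, top C: go to r, push BC → (r, bbbbb, BCZ)
  read b, top B: go to r, push ε → (r, bbbb, CZ)
  ε-move, top C: go to r, push BC → (r, bbbb, BCZ)
  read b, top B: go to r, push ε → (r, bbb, CZ)
  ε-move, top C: go to r, push BC → (r, bbb, BCZ)
  read b, top B: go to r, push ε → (r, bb, CZ)
  ε-move, top C: go to r, push BC → (r, bb, BCZ)
  read b, top B: go to r, push ε → (r, b, CZ)
  ε-move, top C: go to r, push BC → (r, b, BCZ)
  read b, top B: go to r, push ε → (r, ε, CZ)
  ε-move, top C: go to r, push BC → (r, ε, BCZ)
All input consumed in state r with stack BCZ.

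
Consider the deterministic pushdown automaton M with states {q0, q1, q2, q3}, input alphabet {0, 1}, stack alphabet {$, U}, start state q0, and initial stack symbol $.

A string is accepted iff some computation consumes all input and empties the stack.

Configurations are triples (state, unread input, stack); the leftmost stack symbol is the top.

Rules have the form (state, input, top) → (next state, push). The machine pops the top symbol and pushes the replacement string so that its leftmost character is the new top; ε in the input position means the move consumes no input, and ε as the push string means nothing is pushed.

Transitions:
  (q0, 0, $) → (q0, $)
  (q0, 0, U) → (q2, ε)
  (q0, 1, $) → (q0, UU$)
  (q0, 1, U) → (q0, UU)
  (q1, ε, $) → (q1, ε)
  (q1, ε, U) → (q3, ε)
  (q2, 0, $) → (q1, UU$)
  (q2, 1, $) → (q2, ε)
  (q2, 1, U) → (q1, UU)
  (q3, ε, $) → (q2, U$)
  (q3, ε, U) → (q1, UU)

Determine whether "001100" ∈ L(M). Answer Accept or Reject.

(q0, 001100, $) ⊢ (q0, 01100, $) ⊢ (q0, 1100, $) ⊢ (q0, 100, UU$) ⊢ (q0, 00, UUU$) ⊢ (q2, 0, UU$)
No transition applies at (q2, 0, UU$); input not fully consumed.

Reject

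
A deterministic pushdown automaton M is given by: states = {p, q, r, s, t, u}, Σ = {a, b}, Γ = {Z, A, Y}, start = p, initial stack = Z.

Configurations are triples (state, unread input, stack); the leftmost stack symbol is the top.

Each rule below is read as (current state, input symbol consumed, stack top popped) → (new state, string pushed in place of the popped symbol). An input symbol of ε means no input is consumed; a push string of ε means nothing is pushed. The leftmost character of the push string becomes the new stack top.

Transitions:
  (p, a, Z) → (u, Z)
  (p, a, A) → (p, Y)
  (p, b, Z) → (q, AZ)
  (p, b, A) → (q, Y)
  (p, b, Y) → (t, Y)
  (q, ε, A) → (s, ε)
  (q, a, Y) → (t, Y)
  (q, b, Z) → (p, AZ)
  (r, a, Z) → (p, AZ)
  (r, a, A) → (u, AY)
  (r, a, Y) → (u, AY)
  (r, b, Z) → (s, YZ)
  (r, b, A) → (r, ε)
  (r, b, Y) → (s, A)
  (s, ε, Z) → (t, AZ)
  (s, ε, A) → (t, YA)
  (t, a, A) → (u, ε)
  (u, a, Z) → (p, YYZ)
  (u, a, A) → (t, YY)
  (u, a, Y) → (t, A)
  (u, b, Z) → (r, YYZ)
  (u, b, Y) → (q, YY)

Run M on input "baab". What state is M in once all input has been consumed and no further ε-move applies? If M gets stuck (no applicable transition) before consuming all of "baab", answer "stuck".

t

(p, baab, Z)
  read b, top Z: go to q, push AZ → (q, aab, AZ)
  ε-move, top A: go to s, push ε → (s, aab, Z)
  ε-move, top Z: go to t, push AZ → (t, aab, AZ)
  read a, top A: go to u, push ε → (u, ab, Z)
  read a, top Z: go to p, push YYZ → (p, b, YYZ)
  read b, top Y: go to t, push Y → (t, ε, YYZ)
All input consumed; M is in state t.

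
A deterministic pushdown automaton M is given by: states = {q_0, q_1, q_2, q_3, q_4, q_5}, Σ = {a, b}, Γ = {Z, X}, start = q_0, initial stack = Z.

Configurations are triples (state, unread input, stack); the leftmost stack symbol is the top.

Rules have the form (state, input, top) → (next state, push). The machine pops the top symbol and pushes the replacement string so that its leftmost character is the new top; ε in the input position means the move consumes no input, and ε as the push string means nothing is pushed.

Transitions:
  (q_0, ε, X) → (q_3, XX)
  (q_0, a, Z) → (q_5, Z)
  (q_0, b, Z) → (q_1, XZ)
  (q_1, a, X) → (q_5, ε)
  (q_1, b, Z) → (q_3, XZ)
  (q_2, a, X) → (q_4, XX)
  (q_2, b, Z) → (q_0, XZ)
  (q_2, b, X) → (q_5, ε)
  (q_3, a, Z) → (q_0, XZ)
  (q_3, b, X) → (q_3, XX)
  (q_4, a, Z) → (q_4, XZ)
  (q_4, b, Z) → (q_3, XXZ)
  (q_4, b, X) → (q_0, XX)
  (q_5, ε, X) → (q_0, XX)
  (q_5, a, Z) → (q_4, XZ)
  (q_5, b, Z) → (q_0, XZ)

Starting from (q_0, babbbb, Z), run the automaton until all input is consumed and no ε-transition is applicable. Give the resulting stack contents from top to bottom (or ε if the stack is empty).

(q_0, babbbb, Z)
  read b, top Z: go to q_1, push XZ → (q_1, abbbb, XZ)
  read a, top X: go to q_5, push ε → (q_5, bbbb, Z)
  read b, top Z: go to q_0, push XZ → (q_0, bbb, XZ)
  ε-move, top X: go to q_3, push XX → (q_3, bbb, XXZ)
  read b, top X: go to q_3, push XX → (q_3, bb, XXXZ)
  read b, top X: go to q_3, push XX → (q_3, b, XXXXZ)
  read b, top X: go to q_3, push XX → (q_3, ε, XXXXXZ)
All input consumed in state q_3 with stack XXXXXZ.

XXXXXZ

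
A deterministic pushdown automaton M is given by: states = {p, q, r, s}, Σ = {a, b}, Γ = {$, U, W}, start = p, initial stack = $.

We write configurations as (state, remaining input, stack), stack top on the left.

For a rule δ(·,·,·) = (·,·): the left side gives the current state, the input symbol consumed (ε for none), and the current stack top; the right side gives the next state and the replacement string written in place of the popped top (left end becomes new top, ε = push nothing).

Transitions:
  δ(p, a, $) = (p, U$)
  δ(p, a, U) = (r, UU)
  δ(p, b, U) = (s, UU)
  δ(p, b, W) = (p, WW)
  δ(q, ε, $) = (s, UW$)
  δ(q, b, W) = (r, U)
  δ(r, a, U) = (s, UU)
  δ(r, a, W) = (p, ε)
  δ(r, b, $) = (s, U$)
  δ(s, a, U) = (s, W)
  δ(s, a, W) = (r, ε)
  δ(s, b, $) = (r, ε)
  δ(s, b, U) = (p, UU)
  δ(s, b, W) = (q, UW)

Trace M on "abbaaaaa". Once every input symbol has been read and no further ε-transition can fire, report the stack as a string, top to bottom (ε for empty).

(p, abbaaaaa, $)
  read a, top $: go to p, push U$ → (p, bbaaaaa, U$)
  read b, top U: go to s, push UU → (s, baaaaa, UU$)
  read b, top U: go to p, push UU → (p, aaaaa, UUU$)
  read a, top U: go to r, push UU → (r, aaaa, UUUU$)
  read a, top U: go to s, push UU → (s, aaa, UUUUU$)
  read a, top U: go to s, push W → (s, aa, WUUUU$)
  read a, top W: go to r, push ε → (r, a, UUUU$)
  read a, top U: go to s, push UU → (s, ε, UUUUU$)
All input consumed in state s with stack UUUUU$.

UUUUU$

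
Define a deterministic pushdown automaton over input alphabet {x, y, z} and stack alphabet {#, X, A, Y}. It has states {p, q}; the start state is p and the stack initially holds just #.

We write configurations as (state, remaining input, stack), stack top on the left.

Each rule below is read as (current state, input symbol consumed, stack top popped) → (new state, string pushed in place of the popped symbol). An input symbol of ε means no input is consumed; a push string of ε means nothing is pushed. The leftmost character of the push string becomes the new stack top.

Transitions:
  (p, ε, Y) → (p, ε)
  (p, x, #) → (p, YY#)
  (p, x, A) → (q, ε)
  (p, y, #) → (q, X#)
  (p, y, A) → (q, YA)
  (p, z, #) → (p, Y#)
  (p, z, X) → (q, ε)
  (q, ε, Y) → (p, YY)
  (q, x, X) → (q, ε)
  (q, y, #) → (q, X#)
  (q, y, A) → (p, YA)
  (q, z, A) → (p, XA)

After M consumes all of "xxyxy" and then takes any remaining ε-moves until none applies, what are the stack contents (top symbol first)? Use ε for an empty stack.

(p, xxyxy, #) ⊢ (p, xyxy, YY#) ⊢ (p, xyxy, Y#) ⊢ (p, xyxy, #) ⊢ (p, yxy, YY#) ⊢ (p, yxy, Y#) ⊢ (p, yxy, #) ⊢ (q, xy, X#) ⊢ (q, y, #) ⊢ (q, ε, X#)
All input consumed in state q with stack X#.

X#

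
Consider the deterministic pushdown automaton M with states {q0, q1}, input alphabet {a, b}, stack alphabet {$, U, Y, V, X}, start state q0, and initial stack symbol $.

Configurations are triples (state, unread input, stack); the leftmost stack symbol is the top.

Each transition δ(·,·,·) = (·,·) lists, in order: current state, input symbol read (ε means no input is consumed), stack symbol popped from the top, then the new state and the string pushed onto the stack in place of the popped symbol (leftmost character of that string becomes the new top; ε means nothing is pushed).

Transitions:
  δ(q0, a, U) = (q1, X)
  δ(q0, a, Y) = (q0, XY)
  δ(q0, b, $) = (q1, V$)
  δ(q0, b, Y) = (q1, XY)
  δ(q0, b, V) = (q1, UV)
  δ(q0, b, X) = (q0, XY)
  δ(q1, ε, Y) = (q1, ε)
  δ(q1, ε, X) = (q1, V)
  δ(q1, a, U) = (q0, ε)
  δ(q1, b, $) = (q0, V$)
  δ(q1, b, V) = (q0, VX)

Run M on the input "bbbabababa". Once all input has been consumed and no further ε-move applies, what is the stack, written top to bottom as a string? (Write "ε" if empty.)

(q0, bbbabababa, $) ⊢ (q1, bbabababa, V$) ⊢ (q0, babababa, VX$) ⊢ (q1, abababa, UVX$) ⊢ (q0, bababa, VX$) ⊢ (q1, ababa, UVX$) ⊢ (q0, baba, VX$) ⊢ (q1, aba, UVX$) ⊢ (q0, ba, VX$) ⊢ (q1, a, UVX$) ⊢ (q0, ε, VX$)
All input consumed in state q0 with stack VX$.

VX$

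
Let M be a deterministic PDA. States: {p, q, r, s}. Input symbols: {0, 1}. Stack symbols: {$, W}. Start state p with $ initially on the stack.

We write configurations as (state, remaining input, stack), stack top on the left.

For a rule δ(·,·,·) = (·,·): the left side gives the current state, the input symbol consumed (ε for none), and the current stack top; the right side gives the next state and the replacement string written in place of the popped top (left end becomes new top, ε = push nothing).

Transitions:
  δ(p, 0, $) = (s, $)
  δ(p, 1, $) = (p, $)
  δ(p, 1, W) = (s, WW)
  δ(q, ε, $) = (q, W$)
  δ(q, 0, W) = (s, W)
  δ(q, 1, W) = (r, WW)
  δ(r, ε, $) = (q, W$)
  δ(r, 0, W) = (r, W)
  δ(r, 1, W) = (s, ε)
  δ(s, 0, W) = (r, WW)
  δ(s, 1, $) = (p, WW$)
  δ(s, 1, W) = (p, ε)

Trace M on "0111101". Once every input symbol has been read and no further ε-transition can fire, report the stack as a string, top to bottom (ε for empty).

WWW$

(p, 0111101, $) ⊢ (s, 111101, $) ⊢ (p, 11101, WW$) ⊢ (s, 1101, WWW$) ⊢ (p, 101, WW$) ⊢ (s, 01, WWW$) ⊢ (r, 1, WWWW$) ⊢ (s, ε, WWW$)
All input consumed in state s with stack WWW$.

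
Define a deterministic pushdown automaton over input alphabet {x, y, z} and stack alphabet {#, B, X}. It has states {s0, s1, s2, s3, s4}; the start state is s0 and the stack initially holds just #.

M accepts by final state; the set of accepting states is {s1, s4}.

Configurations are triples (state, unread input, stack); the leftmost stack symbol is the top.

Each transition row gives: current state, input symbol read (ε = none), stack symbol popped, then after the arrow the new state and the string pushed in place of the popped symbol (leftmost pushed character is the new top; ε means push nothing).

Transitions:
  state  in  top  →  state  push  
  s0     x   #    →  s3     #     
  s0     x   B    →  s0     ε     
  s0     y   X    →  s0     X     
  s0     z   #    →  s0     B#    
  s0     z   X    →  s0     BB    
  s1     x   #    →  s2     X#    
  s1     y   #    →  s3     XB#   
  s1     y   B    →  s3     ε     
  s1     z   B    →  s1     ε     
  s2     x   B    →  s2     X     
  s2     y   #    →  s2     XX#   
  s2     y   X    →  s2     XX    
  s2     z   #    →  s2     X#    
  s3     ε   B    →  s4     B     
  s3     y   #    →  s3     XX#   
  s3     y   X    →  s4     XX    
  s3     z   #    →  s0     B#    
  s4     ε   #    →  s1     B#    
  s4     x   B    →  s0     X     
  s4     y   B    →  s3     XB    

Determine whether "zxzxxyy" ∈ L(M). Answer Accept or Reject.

(s0, zxzxxyy, #)
  read z, top #: go to s0, push B# → (s0, xzxxyy, B#)
  read x, top B: go to s0, push ε → (s0, zxxyy, #)
  read z, top #: go to s0, push B# → (s0, xxyy, B#)
  read x, top B: go to s0, push ε → (s0, xyy, #)
  read x, top #: go to s3, push # → (s3, yy, #)
  read y, top #: go to s3, push XX# → (s3, y, XX#)
  read y, top X: go to s4, push XX → (s4, ε, XXX#)
All input consumed; state s4 ∈ F.

Accept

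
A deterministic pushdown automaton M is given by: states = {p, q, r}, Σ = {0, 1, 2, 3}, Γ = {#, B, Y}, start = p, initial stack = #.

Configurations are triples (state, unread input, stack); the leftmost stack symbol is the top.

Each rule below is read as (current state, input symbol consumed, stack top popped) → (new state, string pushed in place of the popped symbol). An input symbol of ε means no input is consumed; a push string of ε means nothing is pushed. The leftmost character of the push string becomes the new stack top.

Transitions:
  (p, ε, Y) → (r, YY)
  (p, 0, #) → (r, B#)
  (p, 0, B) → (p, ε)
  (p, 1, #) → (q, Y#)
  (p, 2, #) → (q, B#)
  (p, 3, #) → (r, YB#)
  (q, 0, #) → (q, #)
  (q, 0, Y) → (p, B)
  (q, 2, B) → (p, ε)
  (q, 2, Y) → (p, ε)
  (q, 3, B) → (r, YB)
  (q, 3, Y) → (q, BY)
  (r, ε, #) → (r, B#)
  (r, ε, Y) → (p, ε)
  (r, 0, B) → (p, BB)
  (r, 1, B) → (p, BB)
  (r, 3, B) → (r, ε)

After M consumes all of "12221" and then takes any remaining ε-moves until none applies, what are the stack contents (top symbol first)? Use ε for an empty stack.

Y#

(p, 12221, #)
  read 1, top #: go to q, push Y# → (q, 2221, Y#)
  read 2, top Y: go to p, push ε → (p, 221, #)
  read 2, top #: go to q, push B# → (q, 21, B#)
  read 2, top B: go to p, push ε → (p, 1, #)
  read 1, top #: go to q, push Y# → (q, ε, Y#)
All input consumed in state q with stack Y#.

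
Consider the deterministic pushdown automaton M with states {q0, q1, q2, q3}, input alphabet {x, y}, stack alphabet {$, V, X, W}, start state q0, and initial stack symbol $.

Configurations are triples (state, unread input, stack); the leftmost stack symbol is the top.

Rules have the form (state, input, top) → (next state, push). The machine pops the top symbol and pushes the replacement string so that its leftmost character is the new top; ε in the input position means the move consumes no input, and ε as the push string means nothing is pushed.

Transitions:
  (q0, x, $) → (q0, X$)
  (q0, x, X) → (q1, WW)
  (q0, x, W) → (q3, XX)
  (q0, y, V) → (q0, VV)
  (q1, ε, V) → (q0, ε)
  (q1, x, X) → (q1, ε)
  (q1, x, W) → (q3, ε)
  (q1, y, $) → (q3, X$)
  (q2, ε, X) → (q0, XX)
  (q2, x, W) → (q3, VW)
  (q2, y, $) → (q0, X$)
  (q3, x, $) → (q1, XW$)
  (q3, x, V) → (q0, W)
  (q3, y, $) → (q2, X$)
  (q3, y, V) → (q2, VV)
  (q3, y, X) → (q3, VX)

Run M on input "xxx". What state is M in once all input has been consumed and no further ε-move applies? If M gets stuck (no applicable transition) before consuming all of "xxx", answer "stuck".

q3

(q0, xxx, $)
  read x, top $: go to q0, push X$ → (q0, xx, X$)
  read x, top X: go to q1, push WW → (q1, x, WW$)
  read x, top W: go to q3, push ε → (q3, ε, W$)
All input consumed; M is in state q3.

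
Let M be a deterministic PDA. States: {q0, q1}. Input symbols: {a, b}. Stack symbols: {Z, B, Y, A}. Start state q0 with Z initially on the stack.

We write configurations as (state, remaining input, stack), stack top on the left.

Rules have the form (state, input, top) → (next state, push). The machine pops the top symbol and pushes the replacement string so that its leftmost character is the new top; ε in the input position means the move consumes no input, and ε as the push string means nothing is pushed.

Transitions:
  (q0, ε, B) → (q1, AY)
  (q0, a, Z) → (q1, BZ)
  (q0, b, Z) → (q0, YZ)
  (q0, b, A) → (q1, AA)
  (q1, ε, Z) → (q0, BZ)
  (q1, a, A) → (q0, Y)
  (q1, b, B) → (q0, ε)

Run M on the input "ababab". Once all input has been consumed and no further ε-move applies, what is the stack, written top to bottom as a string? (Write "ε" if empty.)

(q0, ababab, Z) ⊢ (q1, babab, BZ) ⊢ (q0, abab, Z) ⊢ (q1, bab, BZ) ⊢ (q0, ab, Z) ⊢ (q1, b, BZ) ⊢ (q0, ε, Z)
All input consumed in state q0 with stack Z.

Z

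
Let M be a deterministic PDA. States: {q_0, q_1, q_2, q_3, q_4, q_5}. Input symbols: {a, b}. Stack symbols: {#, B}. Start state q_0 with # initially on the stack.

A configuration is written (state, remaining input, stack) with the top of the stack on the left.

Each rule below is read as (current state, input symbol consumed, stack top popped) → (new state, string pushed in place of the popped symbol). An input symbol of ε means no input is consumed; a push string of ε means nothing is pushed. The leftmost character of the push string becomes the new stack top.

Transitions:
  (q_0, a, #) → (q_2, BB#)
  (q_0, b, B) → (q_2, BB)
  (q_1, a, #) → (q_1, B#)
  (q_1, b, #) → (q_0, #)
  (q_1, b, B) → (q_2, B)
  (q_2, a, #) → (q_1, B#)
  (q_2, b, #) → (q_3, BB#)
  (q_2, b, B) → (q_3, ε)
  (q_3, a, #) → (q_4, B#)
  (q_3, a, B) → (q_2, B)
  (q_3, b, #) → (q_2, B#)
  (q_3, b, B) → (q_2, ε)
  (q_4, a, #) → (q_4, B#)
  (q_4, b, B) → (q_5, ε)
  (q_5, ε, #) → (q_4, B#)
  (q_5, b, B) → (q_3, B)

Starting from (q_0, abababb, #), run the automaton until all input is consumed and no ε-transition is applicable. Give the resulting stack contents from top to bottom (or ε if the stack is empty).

(q_0, abababb, #) ⊢ (q_2, bababb, BB#) ⊢ (q_3, ababb, B#) ⊢ (q_2, babb, B#) ⊢ (q_3, abb, #) ⊢ (q_4, bb, B#) ⊢ (q_5, b, #) ⊢ (q_4, b, B#) ⊢ (q_5, ε, #) ⊢ (q_4, ε, B#)
All input consumed in state q_4 with stack B#.

B#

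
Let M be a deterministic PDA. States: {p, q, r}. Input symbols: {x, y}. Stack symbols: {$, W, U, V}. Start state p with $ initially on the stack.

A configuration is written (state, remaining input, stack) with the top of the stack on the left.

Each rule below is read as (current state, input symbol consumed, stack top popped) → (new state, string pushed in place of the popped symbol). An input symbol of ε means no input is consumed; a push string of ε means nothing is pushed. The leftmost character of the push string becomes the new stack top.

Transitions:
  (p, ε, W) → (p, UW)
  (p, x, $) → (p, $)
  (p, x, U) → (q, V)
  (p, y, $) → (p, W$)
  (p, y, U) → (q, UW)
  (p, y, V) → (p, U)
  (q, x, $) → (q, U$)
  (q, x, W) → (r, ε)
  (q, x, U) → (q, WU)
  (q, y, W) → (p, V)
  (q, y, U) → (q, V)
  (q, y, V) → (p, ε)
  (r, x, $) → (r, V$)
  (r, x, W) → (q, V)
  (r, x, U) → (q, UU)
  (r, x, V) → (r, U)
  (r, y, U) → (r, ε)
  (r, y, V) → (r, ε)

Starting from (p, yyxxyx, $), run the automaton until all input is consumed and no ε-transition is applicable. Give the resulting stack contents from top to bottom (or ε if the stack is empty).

VW$

(p, yyxxyx, $)
  read y, top $: go to p, push W$ → (p, yxxyx, W$)
  ε-move, top W: go to p, push UW → (p, yxxyx, UW$)
  read y, top U: go to q, push UW → (q, xxyx, UWW$)
  read x, top U: go to q, push WU → (q, xyx, WUWW$)
  read x, top W: go to r, push ε → (r, yx, UWW$)
  read y, top U: go to r, push ε → (r, x, WW$)
  read x, top W: go to q, push V → (q, ε, VW$)
All input consumed in state q with stack VW$.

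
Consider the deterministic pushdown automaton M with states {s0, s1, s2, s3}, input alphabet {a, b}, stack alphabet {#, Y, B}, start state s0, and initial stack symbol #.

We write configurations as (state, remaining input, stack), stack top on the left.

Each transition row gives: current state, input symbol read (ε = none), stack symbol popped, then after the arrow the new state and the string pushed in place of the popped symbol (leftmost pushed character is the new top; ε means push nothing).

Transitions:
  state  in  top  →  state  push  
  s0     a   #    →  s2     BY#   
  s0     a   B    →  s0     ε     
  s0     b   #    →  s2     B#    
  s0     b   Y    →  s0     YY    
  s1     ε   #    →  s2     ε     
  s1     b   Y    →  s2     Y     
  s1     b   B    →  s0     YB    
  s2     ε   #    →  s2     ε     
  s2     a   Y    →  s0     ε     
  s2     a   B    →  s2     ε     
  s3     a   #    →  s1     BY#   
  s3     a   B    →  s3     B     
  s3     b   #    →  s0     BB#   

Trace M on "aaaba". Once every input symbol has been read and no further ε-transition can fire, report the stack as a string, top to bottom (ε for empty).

ε

(s0, aaaba, #)
  read a, top #: go to s2, push BY# → (s2, aaba, BY#)
  read a, top B: go to s2, push ε → (s2, aba, Y#)
  read a, top Y: go to s0, push ε → (s0, ba, #)
  read b, top #: go to s2, push B# → (s2, a, B#)
  read a, top B: go to s2, push ε → (s2, ε, #)
  ε-move, top #: go to s2, push ε → (s2, ε, ε)
All input consumed in state s2 with stack ε.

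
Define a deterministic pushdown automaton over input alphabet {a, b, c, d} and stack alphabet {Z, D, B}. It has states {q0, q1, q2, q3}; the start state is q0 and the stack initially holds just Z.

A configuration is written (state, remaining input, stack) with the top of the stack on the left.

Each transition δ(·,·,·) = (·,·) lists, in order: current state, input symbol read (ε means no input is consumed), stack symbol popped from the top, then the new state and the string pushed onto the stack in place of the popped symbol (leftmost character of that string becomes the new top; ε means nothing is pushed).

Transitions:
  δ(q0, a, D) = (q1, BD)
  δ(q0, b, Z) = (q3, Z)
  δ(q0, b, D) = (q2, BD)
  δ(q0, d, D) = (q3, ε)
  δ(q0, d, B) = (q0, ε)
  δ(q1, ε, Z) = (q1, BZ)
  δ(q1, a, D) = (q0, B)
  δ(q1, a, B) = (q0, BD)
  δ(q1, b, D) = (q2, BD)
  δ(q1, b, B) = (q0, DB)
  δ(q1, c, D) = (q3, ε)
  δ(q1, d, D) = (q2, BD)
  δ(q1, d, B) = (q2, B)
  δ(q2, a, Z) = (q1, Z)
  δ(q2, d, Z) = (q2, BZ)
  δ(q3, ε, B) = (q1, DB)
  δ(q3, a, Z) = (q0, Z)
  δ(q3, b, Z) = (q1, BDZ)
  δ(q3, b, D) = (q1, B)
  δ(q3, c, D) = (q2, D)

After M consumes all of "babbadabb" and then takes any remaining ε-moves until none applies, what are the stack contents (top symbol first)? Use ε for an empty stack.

BDBDDZ

(q0, babbadabb, Z)
  read b, top Z: go to q3, push Z → (q3, abbadabb, Z)
  read a, top Z: go to q0, push Z → (q0, bbadabb, Z)
  read b, top Z: go to q3, push Z → (q3, badabb, Z)
  read b, top Z: go to q1, push BDZ → (q1, adabb, BDZ)
  read a, top B: go to q0, push BD → (q0, dabb, BDDZ)
  read d, top B: go to q0, push ε → (q0, abb, DDZ)
  read a, top D: go to q1, push BD → (q1, bb, BDDZ)
  read b, top B: go to q0, push DB → (q0, b, DBDDZ)
  read b, top D: go to q2, push BD → (q2, ε, BDBDDZ)
All input consumed in state q2 with stack BDBDDZ.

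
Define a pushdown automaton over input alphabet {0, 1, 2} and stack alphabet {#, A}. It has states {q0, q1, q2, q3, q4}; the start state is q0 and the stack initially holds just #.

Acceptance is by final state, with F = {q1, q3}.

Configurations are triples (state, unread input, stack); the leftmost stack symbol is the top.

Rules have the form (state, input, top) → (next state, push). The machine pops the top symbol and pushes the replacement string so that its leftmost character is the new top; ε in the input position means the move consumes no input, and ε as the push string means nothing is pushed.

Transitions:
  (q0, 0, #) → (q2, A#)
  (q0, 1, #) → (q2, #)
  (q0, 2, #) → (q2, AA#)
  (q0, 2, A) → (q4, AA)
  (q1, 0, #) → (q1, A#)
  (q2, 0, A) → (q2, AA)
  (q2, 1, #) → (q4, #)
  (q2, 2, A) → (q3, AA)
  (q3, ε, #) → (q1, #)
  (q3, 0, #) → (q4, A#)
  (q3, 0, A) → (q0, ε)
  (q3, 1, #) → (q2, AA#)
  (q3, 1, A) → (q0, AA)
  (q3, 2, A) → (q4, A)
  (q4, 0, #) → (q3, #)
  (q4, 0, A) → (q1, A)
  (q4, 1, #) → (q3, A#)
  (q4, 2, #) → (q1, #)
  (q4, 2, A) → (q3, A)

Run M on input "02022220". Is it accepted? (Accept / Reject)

Reject

No computation consumes all input and reaches a final state.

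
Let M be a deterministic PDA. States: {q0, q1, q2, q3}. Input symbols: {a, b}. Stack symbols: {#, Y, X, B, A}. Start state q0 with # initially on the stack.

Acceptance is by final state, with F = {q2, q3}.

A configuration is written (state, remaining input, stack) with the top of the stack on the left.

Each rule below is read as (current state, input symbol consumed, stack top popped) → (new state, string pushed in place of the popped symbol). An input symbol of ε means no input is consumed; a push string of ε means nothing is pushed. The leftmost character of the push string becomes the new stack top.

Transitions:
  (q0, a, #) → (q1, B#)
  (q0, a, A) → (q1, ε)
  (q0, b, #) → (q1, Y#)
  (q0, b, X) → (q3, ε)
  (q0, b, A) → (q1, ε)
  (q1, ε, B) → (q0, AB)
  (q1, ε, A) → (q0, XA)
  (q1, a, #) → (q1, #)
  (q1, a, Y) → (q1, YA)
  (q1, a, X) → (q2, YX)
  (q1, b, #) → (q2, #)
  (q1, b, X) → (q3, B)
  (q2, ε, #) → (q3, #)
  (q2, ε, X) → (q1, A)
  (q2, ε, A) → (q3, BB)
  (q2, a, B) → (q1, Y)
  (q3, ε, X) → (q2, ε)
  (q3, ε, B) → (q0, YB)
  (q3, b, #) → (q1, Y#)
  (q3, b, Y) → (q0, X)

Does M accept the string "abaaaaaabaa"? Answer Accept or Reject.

Reject

(q0, abaaaaaabaa, #)
  read a, top #: go to q1, push B# → (q1, baaaaaabaa, B#)
  ε-move, top B: go to q0, push AB → (q0, baaaaaabaa, AB#)
  read b, top A: go to q1, push ε → (q1, aaaaaabaa, B#)
  ε-move, top B: go to q0, push AB → (q0, aaaaaabaa, AB#)
  read a, top A: go to q1, push ε → (q1, aaaaabaa, B#)
  ε-move, top B: go to q0, push AB → (q0, aaaaabaa, AB#)
  read a, top A: go to q1, push ε → (q1, aaaabaa, B#)
  ε-move, top B: go to q0, push AB → (q0, aaaabaa, AB#)
  read a, top A: go to q1, push ε → (q1, aaabaa, B#)
  ε-move, top B: go to q0, push AB → (q0, aaabaa, AB#)
  read a, top A: go to q1, push ε → (q1, aabaa, B#)
  ε-move, top B: go to q0, push AB → (q0, aabaa, AB#)
  read a, top A: go to q1, push ε → (q1, abaa, B#)
  ε-move, top B: go to q0, push AB → (q0, abaa, AB#)
  read a, top A: go to q1, push ε → (q1, baa, B#)
  ε-move, top B: go to q0, push AB → (q0, baa, AB#)
  read b, top A: go to q1, push ε → (q1, aa, B#)
  ε-move, top B: go to q0, push AB → (q0, aa, AB#)
  read a, top A: go to q1, push ε → (q1, a, B#)
  ε-move, top B: go to q0, push AB → (q0, a, AB#)
  read a, top A: go to q1, push ε → (q1, ε, B#)
  ε-move, top B: go to q0, push AB → (q0, ε, AB#)
All input consumed; state q0 ∉ F and no further ε-move applies.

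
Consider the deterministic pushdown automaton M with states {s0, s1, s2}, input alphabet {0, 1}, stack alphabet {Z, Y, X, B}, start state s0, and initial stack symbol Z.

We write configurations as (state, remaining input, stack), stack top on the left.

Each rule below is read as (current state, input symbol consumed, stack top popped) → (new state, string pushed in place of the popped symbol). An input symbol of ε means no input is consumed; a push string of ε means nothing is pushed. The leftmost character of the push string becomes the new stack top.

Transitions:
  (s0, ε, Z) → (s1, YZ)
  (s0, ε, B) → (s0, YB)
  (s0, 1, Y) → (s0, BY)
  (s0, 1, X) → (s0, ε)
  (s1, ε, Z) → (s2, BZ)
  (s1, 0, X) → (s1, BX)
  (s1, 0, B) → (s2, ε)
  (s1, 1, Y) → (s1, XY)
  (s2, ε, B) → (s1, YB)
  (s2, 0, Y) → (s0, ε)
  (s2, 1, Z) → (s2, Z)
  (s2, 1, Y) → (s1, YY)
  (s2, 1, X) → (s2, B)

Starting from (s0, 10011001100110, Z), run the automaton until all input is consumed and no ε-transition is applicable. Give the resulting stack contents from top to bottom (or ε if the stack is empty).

BXYBYBYBYZ

(s0, 10011001100110, Z)
  ε-move, top Z: go to s1, push YZ → (s1, 10011001100110, YZ)
  read 1, top Y: go to s1, push XY → (s1, 0011001100110, XYZ)
  read 0, top X: go to s1, push BX → (s1, 011001100110, BXYZ)
  read 0, top B: go to s2, push ε → (s2, 11001100110, XYZ)
  read 1, top X: go to s2, push B → (s2, 1001100110, BYZ)
  ε-move, top B: go to s1, push YB → (s1, 1001100110, YBYZ)
  read 1, top Y: go to s1, push XY → (s1, 001100110, XYBYZ)
  read 0, top X: go to s1, push BX → (s1, 01100110, BXYBYZ)
  read 0, top B: go to s2, push ε → (s2, 1100110, XYBYZ)
  read 1, top X: go to s2, push B → (s2, 100110, BYBYZ)
  ε-move, top B: go to s1, push YB → (s1, 100110, YBYBYZ)
  read 1, top Y: go to s1, push XY → (s1, 00110, XYBYBYZ)
  read 0, top X: go to s1, push BX → (s1, 0110, BXYBYBYZ)
  read 0, top B: go to s2, push ε → (s2, 110, XYBYBYZ)
  read 1, top X: go to s2, push B → (s2, 10, BYBYBYZ)
  ε-move, top B: go to s1, push YB → (s1, 10, YBYBYBYZ)
  read 1, top Y: go to s1, push XY → (s1, 0, XYBYBYBYZ)
  read 0, top X: go to s1, push BX → (s1, ε, BXYBYBYBYZ)
All input consumed in state s1 with stack BXYBYBYBYZ.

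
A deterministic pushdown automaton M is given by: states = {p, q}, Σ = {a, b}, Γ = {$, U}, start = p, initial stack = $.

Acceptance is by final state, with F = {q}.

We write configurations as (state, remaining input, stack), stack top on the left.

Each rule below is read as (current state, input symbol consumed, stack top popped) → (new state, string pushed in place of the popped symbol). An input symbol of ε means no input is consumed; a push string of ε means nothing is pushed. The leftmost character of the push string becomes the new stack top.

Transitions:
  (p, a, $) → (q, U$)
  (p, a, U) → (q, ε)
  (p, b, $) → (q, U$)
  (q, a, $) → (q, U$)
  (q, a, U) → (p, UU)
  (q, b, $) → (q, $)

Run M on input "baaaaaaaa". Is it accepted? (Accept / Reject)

Accept

(p, baaaaaaaa, $) ⊢ (q, aaaaaaaa, U$) ⊢ (p, aaaaaaa, UU$) ⊢ (q, aaaaaa, U$) ⊢ (p, aaaaa, UU$) ⊢ (q, aaaa, U$) ⊢ (p, aaa, UU$) ⊢ (q, aa, U$) ⊢ (p, a, UU$) ⊢ (q, ε, U$)
All input consumed; state q ∈ F.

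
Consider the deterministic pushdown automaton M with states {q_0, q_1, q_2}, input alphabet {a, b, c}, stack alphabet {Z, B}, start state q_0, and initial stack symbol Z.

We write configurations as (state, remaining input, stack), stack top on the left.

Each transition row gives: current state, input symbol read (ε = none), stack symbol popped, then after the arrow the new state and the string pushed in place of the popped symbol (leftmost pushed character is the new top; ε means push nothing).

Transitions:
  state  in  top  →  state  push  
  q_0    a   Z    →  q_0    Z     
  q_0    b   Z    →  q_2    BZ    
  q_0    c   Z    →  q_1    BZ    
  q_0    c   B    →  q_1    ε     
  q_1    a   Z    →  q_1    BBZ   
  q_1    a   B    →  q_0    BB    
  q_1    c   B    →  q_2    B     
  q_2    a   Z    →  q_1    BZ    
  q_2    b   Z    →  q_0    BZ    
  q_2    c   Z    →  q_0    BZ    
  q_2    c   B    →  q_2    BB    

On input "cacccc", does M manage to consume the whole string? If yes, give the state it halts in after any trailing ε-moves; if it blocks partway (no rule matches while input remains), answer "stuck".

(q_0, cacccc, Z)
  read c, top Z: go to q_1, push BZ → (q_1, acccc, BZ)
  read a, top B: go to q_0, push BB → (q_0, cccc, BBZ)
  read c, top B: go to q_1, push ε → (q_1, ccc, BZ)
  read c, top B: go to q_2, push B → (q_2, cc, BZ)
  read c, top B: go to q_2, push BB → (q_2, c, BBZ)
  read c, top B: go to q_2, push BB → (q_2, ε, BBBZ)
All input consumed; M is in state q_2.

q_2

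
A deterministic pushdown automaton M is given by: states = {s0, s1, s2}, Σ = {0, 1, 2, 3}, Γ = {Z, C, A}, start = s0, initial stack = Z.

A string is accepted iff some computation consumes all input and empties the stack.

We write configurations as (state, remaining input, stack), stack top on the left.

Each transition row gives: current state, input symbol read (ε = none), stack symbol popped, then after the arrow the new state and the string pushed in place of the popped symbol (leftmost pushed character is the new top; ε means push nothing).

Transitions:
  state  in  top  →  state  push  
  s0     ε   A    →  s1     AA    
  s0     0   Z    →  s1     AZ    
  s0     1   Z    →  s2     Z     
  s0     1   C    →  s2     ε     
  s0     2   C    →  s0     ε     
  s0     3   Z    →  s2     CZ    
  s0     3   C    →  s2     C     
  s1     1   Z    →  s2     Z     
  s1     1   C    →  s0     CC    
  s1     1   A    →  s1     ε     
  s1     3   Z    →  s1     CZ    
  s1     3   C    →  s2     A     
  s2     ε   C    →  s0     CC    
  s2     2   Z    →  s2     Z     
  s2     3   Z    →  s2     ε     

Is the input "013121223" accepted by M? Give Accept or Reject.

(s0, 013121223, Z)
  read 0, top Z: go to s1, push AZ → (s1, 13121223, AZ)
  read 1, top A: go to s1, push ε → (s1, 3121223, Z)
  read 3, top Z: go to s1, push CZ → (s1, 121223, CZ)
  read 1, top C: go to s0, push CC → (s0, 21223, CCZ)
  read 2, top C: go to s0, push ε → (s0, 1223, CZ)
  read 1, top C: go to s2, push ε → (s2, 223, Z)
  read 2, top Z: go to s2, push Z → (s2, 23, Z)
  read 2, top Z: go to s2, push Z → (s2, 3, Z)
  read 3, top Z: go to s2, push ε → (s2, ε, ε)
All input consumed and the stack is empty.

Accept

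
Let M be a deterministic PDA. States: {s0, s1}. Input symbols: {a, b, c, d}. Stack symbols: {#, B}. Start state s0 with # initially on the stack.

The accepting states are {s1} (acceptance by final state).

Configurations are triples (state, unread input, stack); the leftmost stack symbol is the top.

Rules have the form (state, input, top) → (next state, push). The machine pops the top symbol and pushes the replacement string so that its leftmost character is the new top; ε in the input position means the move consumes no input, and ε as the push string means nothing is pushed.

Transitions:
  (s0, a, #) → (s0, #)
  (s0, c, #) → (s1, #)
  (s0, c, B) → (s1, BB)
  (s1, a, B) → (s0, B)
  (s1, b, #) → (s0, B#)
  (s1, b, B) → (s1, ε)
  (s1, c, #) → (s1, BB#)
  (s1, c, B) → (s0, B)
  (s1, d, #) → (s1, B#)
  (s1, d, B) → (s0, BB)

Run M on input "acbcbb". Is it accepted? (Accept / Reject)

(s0, acbcbb, #)
  read a, top #: go to s0, push # → (s0, cbcbb, #)
  read c, top #: go to s1, push # → (s1, bcbb, #)
  read b, top #: go to s0, push B# → (s0, cbb, B#)
  read c, top B: go to s1, push BB → (s1, bb, BB#)
  read b, top B: go to s1, push ε → (s1, b, B#)
  read b, top B: go to s1, push ε → (s1, ε, #)
All input consumed; state s1 ∈ F.

Accept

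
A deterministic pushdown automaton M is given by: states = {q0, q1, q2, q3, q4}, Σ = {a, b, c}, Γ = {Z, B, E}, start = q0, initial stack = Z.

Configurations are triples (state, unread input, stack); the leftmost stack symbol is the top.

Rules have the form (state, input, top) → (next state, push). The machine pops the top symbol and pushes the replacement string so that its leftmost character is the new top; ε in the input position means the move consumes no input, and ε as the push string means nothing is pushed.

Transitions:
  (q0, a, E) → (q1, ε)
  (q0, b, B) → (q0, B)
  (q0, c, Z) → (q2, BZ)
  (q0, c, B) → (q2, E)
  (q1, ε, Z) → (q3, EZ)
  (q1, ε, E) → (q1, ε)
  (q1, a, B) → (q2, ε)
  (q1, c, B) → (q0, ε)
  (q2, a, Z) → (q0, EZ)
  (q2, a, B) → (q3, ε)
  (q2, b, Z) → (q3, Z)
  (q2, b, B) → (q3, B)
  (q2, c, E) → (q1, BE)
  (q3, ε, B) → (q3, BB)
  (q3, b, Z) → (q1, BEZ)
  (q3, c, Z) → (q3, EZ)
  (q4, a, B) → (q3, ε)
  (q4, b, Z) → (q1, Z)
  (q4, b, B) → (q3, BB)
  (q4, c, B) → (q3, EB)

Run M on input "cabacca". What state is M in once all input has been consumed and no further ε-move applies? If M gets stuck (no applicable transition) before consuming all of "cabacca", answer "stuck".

(q0, cabacca, Z) ⊢ (q2, abacca, BZ) ⊢ (q3, bacca, Z) ⊢ (q1, acca, BEZ) ⊢ (q2, cca, EZ) ⊢ (q1, ca, BEZ) ⊢ (q0, a, EZ) ⊢ (q1, ε, Z) ⊢ (q3, ε, EZ)
All input consumed; M is in state q3.

q3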